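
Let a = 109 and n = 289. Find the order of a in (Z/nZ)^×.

272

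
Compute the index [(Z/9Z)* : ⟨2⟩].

1

By Lagrange's theorem, ord_9(2) divides φ(9) = φ(3^2) = 3·(3−1) = 6 = 2 · 3.
Divisors of 6: 1, 2, 3, 6.
Evaluate successive powers at the divisors of 6:
2^1 ≡ 2
2^2 ≡ 4
2^3 ≡ 8
2^6 ≡ 1
Thus |⟨2⟩| = ord(2) = 6.
The index is φ(9) / ord(2) = 6 / 6 = 1.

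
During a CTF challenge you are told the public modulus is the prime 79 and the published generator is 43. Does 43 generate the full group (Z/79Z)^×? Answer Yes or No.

Yes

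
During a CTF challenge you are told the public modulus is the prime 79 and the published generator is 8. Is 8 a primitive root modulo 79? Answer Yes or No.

No

φ(79) = 79 − 1 = 78 = 2 · 3 · 13.
It suffices to check that the order of 8 is not a proper divisor of 78: compute 8^(78/q) for q ∈ {2, 3, 13}.
8^39 ≡ 1 (mod 79)  [q = 2: ≡ 1 ✗]
8^26 ≡ 1 (mod 79)  [q = 3: ≡ 1 ✗]
8^6 ≡ 22 (mod 79)  [q = 13: ≢ 1 ✓]
The check at q = 2 fails, so 8 generates a proper subgroup.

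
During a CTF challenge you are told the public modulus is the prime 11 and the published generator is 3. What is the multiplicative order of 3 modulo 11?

5

ord(3) | φ(11) = 11 − 1 = 10 = 2 · 5.
Divisors of 10: 1, 2, 5, 10.
Compute 3^d (mod 11) for the divisors d until we hit 1:
3^1 ≡ 3 (mod 11)
3^2 ≡ 9 (mod 11)
3^5 ≡ 1 (mod 11) ✓
Hence ord(3) = 5.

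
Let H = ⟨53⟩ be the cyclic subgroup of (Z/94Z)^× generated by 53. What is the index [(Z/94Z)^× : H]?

The order of 53 must divide φ(94) = φ(2)·φ(47) = 1·46 = 46 = 2 · 23.
Divisors of 46: 1, 2, 23, 46.
Test each divisor d:
53^1 ≡ 53
53^2 ≡ 83
53^23 ≡ 1
Thus |⟨53⟩| = ord(53) = 23.
[(Z/94Z)^× : ⟨53⟩] = 46/23 = 2.

2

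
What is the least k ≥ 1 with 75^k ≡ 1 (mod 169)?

Since 75 ∈ (Z/169Z)^×, its order divides φ(169) = φ(13^2) = 13·(13−1) = 156 = 2^2 · 3 · 13.
Divisors of 156: 1, 2, 3, 4, 6, 12, 13, 26, 39, 52, 78, 156.
Evaluate successive powers at the divisors of 156:
75^1 ≡ 75 (mod 169)
75^2 ≡ 48 (mod 169)
75^3 ≡ 51 (mod 169)
75^4 ≡ 107 (mod 169)
75^6 ≡ 66 (mod 169)
75^12 ≡ 131 (mod 169)
75^13 ≡ 23 (mod 169)
75^26 ≡ 22 (mod 169)
75^39 ≡ 168 (mod 169)
75^52 ≡ 146 (mod 169)
75^78 ≡ 1 (mod 169) ✓
So ord_169(75) = 78.

78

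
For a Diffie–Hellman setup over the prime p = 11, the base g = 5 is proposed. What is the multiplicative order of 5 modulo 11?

5

Since 5 ∈ (Z/11Z)^×, its order divides φ(11) = 11 − 1 = 10 = 2 · 5.
Divisors of 10: 1, 2, 5, 10.
Compute 5^d (mod 11) for the divisors d until we hit 1:
5^1 ≡ 5
5^2 ≡ 3
5^5 ≡ 1
So ord_11(5) = 5.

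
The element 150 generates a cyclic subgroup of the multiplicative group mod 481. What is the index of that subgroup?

12

Since 150 ∈ (Z/481Z)^×, its order divides φ(481) = φ(13·37) = (13−1)·(37−1) = 12·36 = 432 = 2^4 · 3^3.
Divisors of 432: 1, 2, 3, 4, 6, 8, 9, 12, 16, 18, 24, 27, 36, 48, 54, 72, 108, 144, 216, 432.
Test each divisor d:
150^1 ≡ 150 (mod 481)
150^2 ≡ 374 (mod 481)
150^3 ≡ 304 (mod 481)
150^4 ≡ 386 (mod 481)
150^6 ≡ 64 (mod 481)
150^8 ≡ 367 (mod 481)
150^9 ≡ 216 (mod 481)
150^12 ≡ 248 (mod 481)
150^16 ≡ 9 (mod 481)
150^18 ≡ 480 (mod 481)
150^24 ≡ 417 (mod 481)
150^27 ≡ 265 (mod 481)
150^36 ≡ 1 (mod 481) ✓
The order of 150 is 36, so the subgroup it generates has 36 elements.
Index = |(Z/481Z)^×| / |⟨150⟩| = 432 / 36 = 12.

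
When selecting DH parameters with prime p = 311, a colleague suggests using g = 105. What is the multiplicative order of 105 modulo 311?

31

Since 105 ∈ (Z/311Z)^×, its order divides φ(311) = 311 − 1 = 310 = 2 · 5 · 31.
Divisors of 310: 1, 2, 5, 10, 31, 62, 155, 310.
Test each divisor d:
105^1 ≡ 105 (mod 311)
105^2 ≡ 140 (mod 311)
105^5 ≡ 113 (mod 311)
105^10 ≡ 18 (mod 311)
105^31 ≡ 1 (mod 311) ✓
So ord_311(105) = 31.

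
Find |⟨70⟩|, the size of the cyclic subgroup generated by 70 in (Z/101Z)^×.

50

Since 70 ∈ (Z/101Z)^×, its order divides φ(101) = 101 − 1 = 100 = 2^2 · 5^2.
Divisors of 100: 1, 2, 4, 5, 10, 20, 25, 50, 100.
Test each divisor d:
70^1 ≡ 70 (mod 101)
70^2 ≡ 52 (mod 101)
70^4 ≡ 78 (mod 101)
70^5 ≡ 6 (mod 101)
70^10 ≡ 36 (mod 101)
70^20 ≡ 84 (mod 101)
70^25 ≡ 100 (mod 101)
70^50 ≡ 1 (mod 101) ✓
The smallest such exponent is 50, so the order of 70 is 50.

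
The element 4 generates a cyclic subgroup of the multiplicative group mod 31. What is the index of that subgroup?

The order of 4 must divide φ(31) = 31 − 1 = 30 = 2 · 3 · 5.
Divisors of 30: 1, 2, 3, 5, 6, 10, 15, 30.
Compute 4^d (mod 31) for the divisors d until we hit 1:
4^1 ≡ 4 (mod 31)
4^2 ≡ 16 (mod 31)
4^3 ≡ 2 (mod 31)
4^5 ≡ 1 (mod 31) ✓
So ord_31(4) = 5, hence |⟨4⟩| = 5.
Index = |(Z/31Z)^×| / |⟨4⟩| = 30 / 5 = 6.

6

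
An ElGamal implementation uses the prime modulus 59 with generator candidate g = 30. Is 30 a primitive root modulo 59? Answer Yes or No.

Yes

φ(59) = 59 − 1 = 58 = 2 · 29.
An element g generates (Z/59Z)^× iff g^(58/q) ≢ 1 (mod 59) for each prime q ∈ {2, 29}.
30^29 ≡ 58 (mod 59)  [q = 2: ≢ 1 ✓]
30^2 ≡ 15 (mod 59)  [q = 29: ≢ 1 ✓]
All checks pass, so 30 has order 58 and is a primitive root modulo 59.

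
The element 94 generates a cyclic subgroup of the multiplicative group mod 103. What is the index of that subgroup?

Since 94 ∈ (Z/103Z)^×, its order divides φ(103) = 103 − 1 = 102 = 2 · 3 · 17.
Divisors of 102: 1, 2, 3, 6, 17, 34, 51, 102.
Evaluate successive powers at the divisors of 102:
94^1 ≡ 94 (mod 103)
94^2 ≡ 81 (mod 103)
94^3 ≡ 95 (mod 103)
94^6 ≡ 64 (mod 103)
94^17 ≡ 102 (mod 103)
94^34 ≡ 1 (mod 103) ✓
So ord_103(94) = 34, hence |⟨94⟩| = 34.
The index is φ(103) / ord(94) = 102 / 34 = 3.

3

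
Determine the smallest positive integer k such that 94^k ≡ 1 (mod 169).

The order of 94 must divide φ(169) = φ(13^2) = 13·(13−1) = 156 = 2^2 · 3 · 13.
Divisors of 156: 1, 2, 3, 4, 6, 12, 13, 26, 39, 52, 78, 156.
Check 94^d mod 169 for each divisor in increasing order:
94^1 ≡ 94
94^2 ≡ 48
94^3 ≡ 118
94^4 ≡ 107
94^6 ≡ 66
94^12 ≡ 131
94^13 ≡ 146
94^26 ≡ 22
94^39 ≡ 1
The smallest such exponent is 39, so the order of 94 is 39.

39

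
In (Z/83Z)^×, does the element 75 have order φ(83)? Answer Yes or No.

No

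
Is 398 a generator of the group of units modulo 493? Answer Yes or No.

No

493 = 17 · 29 is a product of two distinct odd primes, so (Z/493Z)^× ≅ (Z/17Z)^× × (Z/29Z)^× is not cyclic.
No primitive root modulo 493 exists; in particular 398 is not one.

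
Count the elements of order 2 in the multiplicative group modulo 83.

1

φ(83) = 83 − 1 = 82 = 2 · 41.
In a cyclic group of order 82, there are φ(d) elements of order d for each divisor d of 82, and zero for non-divisors.
2 | 82, and φ(2) = 2 − 1 = 1.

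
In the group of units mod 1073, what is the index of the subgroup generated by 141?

8

ord(141) | φ(1073) = φ(29·37) = (29−1)·(37−1) = 28·36 = 1008 = 2^4 · 3^2 · 7.
Divisors of 1008: 1, 2, 3, 4, 6, 7, 8, 9, 12, 14, 16, 18, 21, 24, 28, 36, 42, 48, 56, 63, 72, 84, 112, 126, 144, 168, 252, 336, 504, 1008.
Check 141^d mod 1073 for each divisor in increasing order:
141^1 ≡ 141
141^2 ≡ 567
141^3 ≡ 545
141^4 ≡ 662
141^6 ≡ 877
141^7 ≡ 262
141^8 ≡ 460
141^9 ≡ 480
141^12 ≡ 861
141^14 ≡ 1045
141^16 ≡ 219
141^18 ≡ 778
141^21 ≡ 175
141^24 ≡ 951
141^28 ≡ 784
141^36 ≡ 112
141^42 ≡ 581
141^48 ≡ 935
141^56 ≡ 900
141^63 ≡ 813
141^72 ≡ 741
141^84 ≡ 639
141^112 ≡ 958
141^126 ≡ 1
So ord_1073(141) = 126, hence |⟨141⟩| = 126.
Index = |(Z/1073Z)^×| / |⟨141⟩| = 1008 / 126 = 8.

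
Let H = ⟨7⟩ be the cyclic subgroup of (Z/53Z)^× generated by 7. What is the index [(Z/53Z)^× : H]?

2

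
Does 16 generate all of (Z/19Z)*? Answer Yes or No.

No

φ(19) = 19 − 1 = 18 = 2 · 3^2.
Test 16^(18/q) mod 19 for each prime factor q of 18:
16^9 ≡ 1 (mod 19)  [q = 2: ≡ 1 ✗]
16^6 ≡ 7 (mod 19)  [q = 3: ≢ 1 ✓]
The check at q = 2 fails, so 16 generates a proper subgroup.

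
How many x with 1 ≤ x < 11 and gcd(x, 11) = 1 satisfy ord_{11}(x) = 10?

φ(11) = 11 − 1 = 10 = 2 · 5.
Since (Z/11Z)^× is cyclic of order 10, the number of elements of order d is φ(d) when d | 10 and 0 otherwise.
10 = 2 · 5 divides 10, and φ(10) = 4.

4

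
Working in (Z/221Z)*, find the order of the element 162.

24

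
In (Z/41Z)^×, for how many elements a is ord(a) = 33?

0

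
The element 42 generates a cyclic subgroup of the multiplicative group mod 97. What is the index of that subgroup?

3

By Lagrange's theorem, ord_97(42) divides φ(97) = 97 − 1 = 96 = 2^5 · 3.
Divisors of 96: 1, 2, 3, 4, 6, 8, 12, 16, 24, 32, 48, 96.
Compute 42^d (mod 97) for the divisors d until we hit 1:
42^1 ≡ 42 (mod 97)
42^2 ≡ 18 (mod 97)
42^3 ≡ 77 (mod 97)
42^4 ≡ 33 (mod 97)
42^6 ≡ 12 (mod 97)
42^8 ≡ 22 (mod 97)
42^12 ≡ 47 (mod 97)
42^16 ≡ 96 (mod 97)
42^24 ≡ 75 (mod 97)
42^32 ≡ 1 (mod 97) ✓
The order of 42 is 32, so the subgroup it generates has 32 elements.
[(Z/97Z)^× : ⟨42⟩] = 96/32 = 3.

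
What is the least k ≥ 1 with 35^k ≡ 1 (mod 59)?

29

By Lagrange's theorem, ord_59(35) divides φ(59) = 59 − 1 = 58 = 2 · 29.
Divisors of 58: 1, 2, 29, 58.
Check 35^d mod 59 for each divisor in increasing order:
35^1 ≡ 35
35^2 ≡ 45
35^29 ≡ 1
Hence ord(35) = 29.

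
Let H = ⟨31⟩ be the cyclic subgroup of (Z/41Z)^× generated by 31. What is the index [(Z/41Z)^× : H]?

By Lagrange's theorem, ord_41(31) divides φ(41) = 41 − 1 = 40 = 2^3 · 5.
Divisors of 40: 1, 2, 4, 5, 8, 10, 20, 40.
Evaluate successive powers at the divisors of 40:
31^1 ≡ 31 (mod 41)
31^2 ≡ 18 (mod 41)
31^4 ≡ 37 (mod 41)
31^5 ≡ 40 (mod 41)
31^8 ≡ 16 (mod 41)
31^10 ≡ 1 (mod 41) ✓
So ord_41(31) = 10, hence |⟨31⟩| = 10.
Index = |(Z/41Z)^×| / |⟨31⟩| = 40 / 10 = 4.

4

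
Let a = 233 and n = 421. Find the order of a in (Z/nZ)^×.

By Lagrange's theorem, ord_421(233) divides φ(421) = 421 − 1 = 420 = 2^2 · 3 · 5 · 7.
Divisors of 420: 1, 2, 3, 4, 5, 6, 7, 10, 12, 14, 15, 20, 21, 28, 30, 35, 42, 60, 70, 84, 105, 140, 210, 420.
Check 233^d mod 421 for each divisor in increasing order:
233^1 ≡ 233
233^2 ≡ 401
233^3 ≡ 392
233^4 ≡ 400
233^5 ≡ 159
233^6 ≡ 420
233^7 ≡ 188
233^10 ≡ 21
233^12 ≡ 1
The smallest such exponent is 12, so the order of 233 is 12.

12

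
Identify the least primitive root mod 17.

φ(17) = 17 − 1 = 16 = 2^4.
g is a primitive root iff g^(16/q) ≢ 1 (mod 17) for each prime q ∈ {2}.
g = 2: 2^8 ≡ 1 — hits 1, so not a primitive root.
g = 3: 3^8 ≡ 16 — none is 1, so 3 is a primitive root.
Hence the least primitive root of 17 is 3.

3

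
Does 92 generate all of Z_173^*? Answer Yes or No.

No

φ(173) = 173 − 1 = 172 = 2^2 · 43.
It suffices to check that the order of 92 is not a proper divisor of 172: compute 92^(172/q) for q ∈ {2, 43}.
92^86 ≡ 1 (mod 173)  [q = 2: ≡ 1 ✗]
92^4 ≡ 169 (mod 173)  [q = 43: ≢ 1 ✓]
Since 92^86 ≡ 1, the order of 92 divides 86 < 172, so 92 is not a primitive root.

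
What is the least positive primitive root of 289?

3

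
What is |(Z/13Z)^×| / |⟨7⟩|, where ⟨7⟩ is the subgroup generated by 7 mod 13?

1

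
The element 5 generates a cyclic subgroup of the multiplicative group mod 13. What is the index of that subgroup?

3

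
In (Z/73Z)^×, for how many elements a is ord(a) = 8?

4

φ(73) = 73 − 1 = 72 = 2^3 · 3^2.
(Z/73Z)^× is cyclic (|G| = 72); a cyclic group of order m has exactly φ(d) elements of each order d | m, and none otherwise.
8 = 2^3 divides 72, and φ(8) = 4.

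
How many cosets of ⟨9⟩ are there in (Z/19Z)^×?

ord(9) | φ(19) = 19 − 1 = 18 = 2 · 3^2.
Divisors of 18: 1, 2, 3, 6, 9, 18.
Check 9^d mod 19 for each divisor in increasing order:
9^1 ≡ 9 (mod 19)
9^2 ≡ 5 (mod 19)
9^3 ≡ 7 (mod 19)
9^6 ≡ 11 (mod 19)
9^9 ≡ 1 (mod 19) ✓
So ord_19(9) = 9, hence |⟨9⟩| = 9.
Index = |(Z/19Z)^×| / |⟨9⟩| = 18 / 9 = 2.

2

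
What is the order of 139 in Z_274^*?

The order of 139 must divide φ(274) = φ(2)·φ(137) = 1·136 = 136 = 2^3 · 17.
Divisors of 136: 1, 2, 4, 8, 17, 34, 68, 136.
Compute 139^d (mod 274) for the divisors d until we hit 1:
139^1 ≡ 139
139^2 ≡ 141
139^4 ≡ 153
139^8 ≡ 119
139^17 ≡ 237
139^34 ≡ 273
139^68 ≡ 1
So ord_274(139) = 68.

68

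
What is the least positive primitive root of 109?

φ(109) = 109 − 1 = 108 = 2^2 · 3^3.
g is a primitive root iff g^(108/q) ≢ 1 (mod 109) for each prime q ∈ {2, 3}.
g = 2: 2^54 ≡ 108; 2^36 ≡ 1 — hits 1, so not a primitive root.
g = 3: 3^54 ≡ 1 — hits 1, so not a primitive root.
g = 4: 4^54 ≡ 1 — hits 1, so not a primitive root.
g = 5: 5^54 ≡ 1 — hits 1, so not a primitive root.
g = 6: 6^54 ≡ 108; 6^36 ≡ 63 — none is 1, so 6 is a primitive root.
Hence the least primitive root of 109 is 6.

6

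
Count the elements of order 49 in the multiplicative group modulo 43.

φ(43) = 43 − 1 = 42 = 2 · 3 · 7.
In a cyclic group of order 42, there are φ(d) elements of order d for each divisor d of 42, and zero for non-divisors.
49 does not divide 42, so no element of (Z/43Z)^× has order 49.

0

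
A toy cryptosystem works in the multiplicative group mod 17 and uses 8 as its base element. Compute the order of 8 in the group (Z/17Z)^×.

8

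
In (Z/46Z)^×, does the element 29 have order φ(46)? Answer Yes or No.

No

φ(46) = φ(2)·φ(23) = 1·22 = 22 = 2 · 11.
It suffices to check that the order of 29 is not a proper divisor of 22: compute 29^(22/q) for q ∈ {2, 11}.
29^11 ≡ 1 (mod 46)  [q = 2: ≡ 1 ✗]
29^2 ≡ 13 (mod 46)  [q = 11: ≢ 1 ✓]
Since 29^11 ≡ 1, the order of 29 divides 11 < 22, so 29 is not a primitive root.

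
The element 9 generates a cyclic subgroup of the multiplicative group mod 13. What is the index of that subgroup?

By Lagrange's theorem, ord_13(9) divides φ(13) = 13 − 1 = 12 = 2^2 · 3.
Divisors of 12: 1, 2, 3, 4, 6, 12.
Evaluate successive powers at the divisors of 12:
9^1 ≡ 9
9^2 ≡ 3
9^3 ≡ 1
So ord_13(9) = 3, hence |⟨9⟩| = 3.
The index is φ(13) / ord(9) = 12 / 3 = 4.

4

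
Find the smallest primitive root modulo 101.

2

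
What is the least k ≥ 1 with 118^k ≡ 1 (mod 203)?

28

Since 118 ∈ (Z/203Z)^×, its order divides φ(203) = φ(7·29) = (7−1)·(29−1) = 6·28 = 168 = 2^3 · 3 · 7.
Divisors of 168: 1, 2, 3, 4, 6, 7, 8, 12, 14, 21, 24, 28, 42, 56, 84, 168.
Test each divisor d:
118^1 ≡ 118 (mod 203)
118^2 ≡ 120 (mod 203)
118^3 ≡ 153 (mod 203)
118^4 ≡ 190 (mod 203)
118^6 ≡ 64 (mod 203)
118^7 ≡ 41 (mod 203)
118^8 ≡ 169 (mod 203)
118^12 ≡ 36 (mod 203)
118^14 ≡ 57 (mod 203)
118^21 ≡ 104 (mod 203)
118^24 ≡ 78 (mod 203)
118^28 ≡ 1 (mod 203) ✓
So ord_203(118) = 28.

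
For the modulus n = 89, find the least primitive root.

3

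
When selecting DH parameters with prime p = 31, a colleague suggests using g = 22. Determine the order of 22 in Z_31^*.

30

Since 22 ∈ (Z/31Z)^×, its order divides φ(31) = 31 − 1 = 30 = 2 · 3 · 5.
Divisors of 30: 1, 2, 3, 5, 6, 10, 15, 30.
Test each divisor d:
22^1 ≡ 22 (mod 31)
22^2 ≡ 19 (mod 31)
22^3 ≡ 15 (mod 31)
22^5 ≡ 6 (mod 31)
22^6 ≡ 8 (mod 31)
22^10 ≡ 5 (mod 31)
22^15 ≡ 30 (mod 31)
22^30 ≡ 1 (mod 31) ✓
Therefore the multiplicative order of 22 modulo 31 is 30.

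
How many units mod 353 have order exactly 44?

20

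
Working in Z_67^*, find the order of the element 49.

33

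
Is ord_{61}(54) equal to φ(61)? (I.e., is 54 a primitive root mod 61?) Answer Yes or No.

Yes

φ(61) = 61 − 1 = 60 = 2^2 · 3 · 5.
Test 54^(60/q) mod 61 for each prime factor q of 60:
54^30 ≡ 60 (mod 61)  [q = 2: ≢ 1 ✓]
54^20 ≡ 47 (mod 61)  [q = 3: ≢ 1 ✓]
54^12 ≡ 34 (mod 61)  [q = 5: ≢ 1 ✓]
Every test exponent gives a nontrivial residue, hence 54 generates the full group.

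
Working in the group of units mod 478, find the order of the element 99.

119

ord(99) | φ(478) = φ(2)·φ(239) = 1·238 = 238 = 2 · 7 · 17.
Divisors of 238: 1, 2, 7, 14, 17, 34, 119, 238.
Evaluate successive powers at the divisors of 238:
99^1 ≡ 99 (mod 478)
99^2 ≡ 241 (mod 478)
99^7 ≡ 75 (mod 478)
99^14 ≡ 367 (mod 478)
99^17 ≡ 249 (mod 478)
99^34 ≡ 339 (mod 478)
99^119 ≡ 1 (mod 478) ✓
So ord_478(99) = 119.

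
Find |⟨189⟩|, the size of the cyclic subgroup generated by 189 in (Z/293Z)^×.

73

The order of 189 must divide φ(293) = 293 − 1 = 292 = 2^2 · 73.
Divisors of 292: 1, 2, 4, 73, 146, 292.
Compute 189^d (mod 293) for the divisors d until we hit 1:
189^1 ≡ 189
189^2 ≡ 268
189^4 ≡ 39
189^73 ≡ 1
Therefore the multiplicative order of 189 modulo 293 is 73.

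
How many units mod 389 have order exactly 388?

192

φ(389) = 389 − 1 = 388 = 2^2 · 97.
In a cyclic group of order 388, there are φ(d) elements of order d for each divisor d of 388, and zero for non-divisors.
388 = 2^2 · 97 divides 388, and φ(388) = 192.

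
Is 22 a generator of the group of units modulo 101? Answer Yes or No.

No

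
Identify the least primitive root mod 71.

7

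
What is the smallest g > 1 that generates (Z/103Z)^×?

5

φ(103) = 103 − 1 = 102 = 2 · 3 · 17.
g is a primitive root iff g^(102/q) ≢ 1 (mod 103) for each prime q ∈ {2, 3, 17}.
g = 2: 2^51 ≡ 1 — hits 1, so not a primitive root.
g = 3: 3^51 ≡ 102; 3^34 ≡ 1 — hits 1, so not a primitive root.
g = 4: 4^51 ≡ 1 — hits 1, so not a primitive root.
g = 5: 5^51 ≡ 102; 5^34 ≡ 56; 5^6 ≡ 72 — none is 1, so 5 is a primitive root.
Hence the least primitive root of 103 is 5.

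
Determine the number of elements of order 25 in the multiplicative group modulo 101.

φ(101) = 101 − 1 = 100 = 2^2 · 5^2.
Since (Z/101Z)^× is cyclic of order 100, the number of elements of order d is φ(d) when d | 100 and 0 otherwise.
25 = 5^2 divides 100, and φ(25) = 20.

20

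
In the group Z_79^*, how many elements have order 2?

φ(79) = 79 − 1 = 78 = 2 · 3 · 13.
Since (Z/79Z)^× is cyclic of order 78, the number of elements of order d is φ(d) when d | 78 and 0 otherwise.
2 | 78, and φ(2) = 2 − 1 = 1.

1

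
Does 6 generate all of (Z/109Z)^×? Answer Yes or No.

Yes

φ(109) = 109 − 1 = 108 = 2^2 · 3^3.
An element g generates (Z/109Z)^× iff g^(108/q) ≢ 1 (mod 109) for each prime q ∈ {2, 3}.
6^54 ≡ 108 (mod 109)  [q = 2: ≢ 1 ✓]
6^36 ≡ 63 (mod 109)  [q = 3: ≢ 1 ✓]
Every test exponent gives a nontrivial residue, hence 6 generates the full group.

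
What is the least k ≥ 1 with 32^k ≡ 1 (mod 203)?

84

The order of 32 must divide φ(203) = φ(7·29) = (7−1)·(29−1) = 6·28 = 168 = 2^3 · 3 · 7.
Divisors of 168: 1, 2, 3, 4, 6, 7, 8, 12, 14, 21, 24, 28, 42, 56, 84, 168.
Test each divisor d:
32^1 ≡ 32
32^2 ≡ 9
32^3 ≡ 85
32^4 ≡ 81
32^6 ≡ 120
32^7 ≡ 186
32^8 ≡ 65
32^12 ≡ 190
32^14 ≡ 86
32^21 ≡ 162
32^24 ≡ 169
32^28 ≡ 88
32^42 ≡ 57
32^56 ≡ 30
32^84 ≡ 1
The smallest such exponent is 84, so the order of 32 is 84.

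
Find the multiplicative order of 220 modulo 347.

346

By Lagrange's theorem, ord_347(220) divides φ(347) = 347 − 1 = 346 = 2 · 173.
Divisors of 346: 1, 2, 173, 346.
Evaluate successive powers at the divisors of 346:
220^1 ≡ 220
220^2 ≡ 167
220^173 ≡ 346
220^346 ≡ 1
Hence ord(220) = 346.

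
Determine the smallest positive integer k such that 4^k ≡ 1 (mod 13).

6

Since 4 ∈ (Z/13Z)^×, its order divides φ(13) = 13 − 1 = 12 = 2^2 · 3.
Divisors of 12: 1, 2, 3, 4, 6, 12.
Test each divisor d:
4^1 ≡ 4 (mod 13)
4^2 ≡ 3 (mod 13)
4^3 ≡ 12 (mod 13)
4^4 ≡ 9 (mod 13)
4^6 ≡ 1 (mod 13) ✓
The smallest such exponent is 6, so the order of 4 is 6.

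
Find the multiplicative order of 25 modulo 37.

18

ord(25) | φ(37) = 37 − 1 = 36 = 2^2 · 3^2.
Divisors of 36: 1, 2, 3, 4, 6, 9, 12, 18, 36.
Compute 25^d (mod 37) for the divisors d until we hit 1:
25^1 ≡ 25
25^2 ≡ 33
25^3 ≡ 11
25^4 ≡ 16
25^6 ≡ 10
25^9 ≡ 36
25^12 ≡ 26
25^18 ≡ 1
Therefore the multiplicative order of 25 modulo 37 is 18.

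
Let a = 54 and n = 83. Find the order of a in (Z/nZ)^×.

ord(54) | φ(83) = 83 − 1 = 82 = 2 · 41.
Divisors of 82: 1, 2, 41, 82.
Test each divisor d:
54^1 ≡ 54
54^2 ≡ 11
54^41 ≡ 82
54^82 ≡ 1
So ord_83(54) = 82.

82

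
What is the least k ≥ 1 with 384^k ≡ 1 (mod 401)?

ord(384) | φ(401) = 401 − 1 = 400 = 2^4 · 5^2.
Divisors of 400: 1, 2, 4, 5, 8, 10, 16, 20, 25, 40, 50, 80, 100, 200, 400.
Check 384^d mod 401 for each divisor in increasing order:
384^1 ≡ 384 (mod 401)
384^2 ≡ 289 (mod 401)
384^4 ≡ 113 (mod 401)
384^5 ≡ 84 (mod 401)
384^8 ≡ 338 (mod 401)
384^10 ≡ 239 (mod 401)
384^16 ≡ 360 (mod 401)
384^20 ≡ 179 (mod 401)
384^25 ≡ 199 (mod 401)
384^40 ≡ 362 (mod 401)
384^50 ≡ 303 (mod 401)
384^80 ≡ 318 (mod 401)
384^100 ≡ 381 (mod 401)
384^200 ≡ 400 (mod 401)
384^400 ≡ 1 (mod 401) ✓
Hence ord(384) = 400.

400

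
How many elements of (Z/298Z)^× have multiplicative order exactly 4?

φ(298) = φ(2)·φ(149) = 1·148 = 148 = 2^2 · 37.
In a cyclic group of order 148, there are φ(d) elements of order d for each divisor d of 148, and zero for non-divisors.
4 = 2^2 divides 148, and φ(4) = 2.

2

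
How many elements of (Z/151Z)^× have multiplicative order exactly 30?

8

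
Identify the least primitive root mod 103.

5

φ(103) = 103 − 1 = 102 = 2 · 3 · 17.
g is a primitive root iff g^(102/q) ≢ 1 (mod 103) for each prime q ∈ {2, 3, 17}.
g = 2: 2^51 ≡ 1 — hits 1, so not a primitive root.
g = 3: 3^51 ≡ 102; 3^34 ≡ 1 — hits 1, so not a primitive root.
g = 4: 4^51 ≡ 1 — hits 1, so not a primitive root.
g = 5: 5^51 ≡ 102; 5^34 ≡ 56; 5^6 ≡ 72 — none is 1, so 5 is a primitive root.
Hence the least primitive root of 103 is 5.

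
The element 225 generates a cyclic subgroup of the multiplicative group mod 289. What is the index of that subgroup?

The order of 225 must divide φ(289) = φ(17^2) = 17·(17−1) = 272 = 2^4 · 17.
Divisors of 272: 1, 2, 4, 8, 16, 17, 34, 68, 136, 272.
Evaluate successive powers at the divisors of 272:
225^1 ≡ 225 (mod 289)
225^2 ≡ 50 (mod 289)
225^4 ≡ 188 (mod 289)
225^8 ≡ 86 (mod 289)
225^16 ≡ 171 (mod 289)
225^17 ≡ 38 (mod 289)
225^34 ≡ 288 (mod 289)
225^68 ≡ 1 (mod 289) ✓
The order of 225 is 68, so the subgroup it generates has 68 elements.
[(Z/289Z)^× : ⟨225⟩] = 272/68 = 4.

4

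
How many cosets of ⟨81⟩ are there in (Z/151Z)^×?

The order of 81 must divide φ(151) = 151 − 1 = 150 = 2 · 3 · 5^2.
Divisors of 150: 1, 2, 3, 5, 6, 10, 15, 25, 30, 50, 75, 150.
Compute 81^d (mod 151) for the divisors d until we hit 1:
81^1 ≡ 81 (mod 151)
81^2 ≡ 68 (mod 151)
81^3 ≡ 72 (mod 151)
81^5 ≡ 64 (mod 151)
81^6 ≡ 50 (mod 151)
81^10 ≡ 19 (mod 151)
81^15 ≡ 8 (mod 151)
81^25 ≡ 1 (mod 151) ✓
The order of 81 is 25, so the subgroup it generates has 25 elements.
Index = |(Z/151Z)^×| / |⟨81⟩| = 150 / 25 = 6.

6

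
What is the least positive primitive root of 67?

φ(67) = 67 − 1 = 66 = 2 · 3 · 11.
g is a primitive root iff g^(66/q) ≢ 1 (mod 67) for each prime q ∈ {2, 3, 11}.
g = 2: 2^33 ≡ 66; 2^22 ≡ 37; 2^6 ≡ 64 — none is 1, so 2 is a primitive root.
Hence the least primitive root of 67 is 2.

2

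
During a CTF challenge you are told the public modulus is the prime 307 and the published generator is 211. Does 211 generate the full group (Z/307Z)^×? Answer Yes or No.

No

φ(307) = 307 − 1 = 306 = 2 · 3^2 · 17.
It suffices to check that the order of 211 is not a proper divisor of 306: compute 211^(306/q) for q ∈ {2, 3, 17}.
211^153 ≡ 306 (mod 307)  [q = 2: ≢ 1 ✓]
211^102 ≡ 1 (mod 307)  [q = 3: ≡ 1 ✗]
211^18 ≡ 114 (mod 307)  [q = 17: ≢ 1 ✓]
Since 211^102 ≡ 1, the order of 211 divides 102 < 306, so 211 is not a primitive root.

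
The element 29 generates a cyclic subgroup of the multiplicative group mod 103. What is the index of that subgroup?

2

The order of 29 must divide φ(103) = 103 − 1 = 102 = 2 · 3 · 17.
Divisors of 102: 1, 2, 3, 6, 17, 34, 51, 102.
Test each divisor d:
29^1 ≡ 29
29^2 ≡ 17
29^3 ≡ 81
29^6 ≡ 72
29^17 ≡ 56
29^34 ≡ 46
29^51 ≡ 1
Thus |⟨29⟩| = ord(29) = 51.
The index is φ(103) / ord(29) = 102 / 51 = 2.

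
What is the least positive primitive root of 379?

φ(379) = 379 − 1 = 378 = 2 · 3^3 · 7.
Test candidates g = 2, 3, … against the prime factors q ∈ {2, 3, 7} of φ(379): g is a generator iff g^(378/q) ≢ 1 for every such q.
g = 2: 2^189 ≡ 378; 2^126 ≡ 327; 2^54 ≡ 125 — none is 1, so 2 is a primitive root.
Hence the least primitive root of 379 is 2.

2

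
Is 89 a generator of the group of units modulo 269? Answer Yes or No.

No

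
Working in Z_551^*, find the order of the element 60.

Since 60 ∈ (Z/551Z)^×, its order divides φ(551) = φ(19·29) = (19−1)·(29−1) = 18·28 = 504 = 2^3 · 3^2 · 7.
Divisors of 504: 1, 2, 3, 4, 6, 7, 8, 9, 12, 14, 18, 21, 24, 28, 36, 42, 56, 63, 72, 84, 126, 168, 252, 504.
Test each divisor d:
60^1 ≡ 60
60^2 ≡ 294
60^3 ≡ 8
60^4 ≡ 480
60^6 ≡ 64
60^7 ≡ 534
60^8 ≡ 82
60^9 ≡ 512
60^12 ≡ 239
60^14 ≡ 289
60^18 ≡ 419
60^21 ≡ 46
60^24 ≡ 368
60^28 ≡ 320
60^36 ≡ 343
60^42 ≡ 463
60^56 ≡ 465
60^63 ≡ 360
60^72 ≡ 286
60^84 ≡ 30
60^126 ≡ 115
60^168 ≡ 349
60^252 ≡ 1
The smallest such exponent is 252, so the order of 60 is 252.

252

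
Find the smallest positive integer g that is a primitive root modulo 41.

6

φ(41) = 41 − 1 = 40 = 2^3 · 5.
g is a primitive root iff g^(40/q) ≢ 1 (mod 41) for each prime q ∈ {2, 5}.
g = 2: 2^20 ≡ 1 — hits 1, so not a primitive root.
g = 3: 3^20 ≡ 40; 3^8 ≡ 1 — hits 1, so not a primitive root.
g = 4: 4^20 ≡ 1 — hits 1, so not a primitive root.
g = 5: 5^20 ≡ 1 — hits 1, so not a primitive root.
g = 6: 6^20 ≡ 40; 6^8 ≡ 10 — none is 1, so 6 is a primitive root.
The smallest primitive root modulo 41 is 6.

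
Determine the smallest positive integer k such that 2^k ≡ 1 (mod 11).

10

ord(2) | φ(11) = 11 − 1 = 10 = 2 · 5.
Divisors of 10: 1, 2, 5, 10.
Compute 2^d (mod 11) for the divisors d until we hit 1:
2^1 ≡ 2
2^2 ≡ 4
2^5 ≡ 10
2^10 ≡ 1
The smallest such exponent is 10, so the order of 2 is 10.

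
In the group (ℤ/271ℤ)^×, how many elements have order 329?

0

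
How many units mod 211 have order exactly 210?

48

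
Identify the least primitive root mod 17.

3

φ(17) = 17 − 1 = 16 = 2^4.
Test candidates g = 2, 3, … against the prime factors q ∈ {2} of φ(17): g is a generator iff g^(16/q) ≢ 1 for every such q.
g = 2: 2^8 ≡ 1 — hits 1, so not a primitive root.
g = 3: 3^8 ≡ 16 — none is 1, so 3 is a primitive root.
The smallest primitive root modulo 17 is 3.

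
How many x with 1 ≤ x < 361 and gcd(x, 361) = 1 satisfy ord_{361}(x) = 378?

φ(361) = φ(19^2) = 19·(19−1) = 342 = 2 · 3^2 · 19.
Since (Z/361Z)^× is cyclic of order 342, the number of elements of order d is φ(d) when d | 342 and 0 otherwise.
Since 378 ∤ 342, the count is 0.

0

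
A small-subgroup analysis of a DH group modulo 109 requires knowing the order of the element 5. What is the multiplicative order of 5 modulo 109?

The order of 5 must divide φ(109) = 109 − 1 = 108 = 2^2 · 3^3.
Divisors of 108: 1, 2, 3, 4, 6, 9, 12, 18, 27, 36, 54, 108.
Compute 5^d (mod 109) for the divisors d until we hit 1:
5^1 ≡ 5 (mod 109)
5^2 ≡ 25 (mod 109)
5^3 ≡ 16 (mod 109)
5^4 ≡ 80 (mod 109)
5^6 ≡ 38 (mod 109)
5^9 ≡ 63 (mod 109)
5^12 ≡ 27 (mod 109)
5^18 ≡ 45 (mod 109)
5^27 ≡ 1 (mod 109) ✓
Therefore the multiplicative order of 5 modulo 109 is 27.

27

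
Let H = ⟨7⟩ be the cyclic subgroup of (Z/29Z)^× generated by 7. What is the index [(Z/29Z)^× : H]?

Since 7 ∈ (Z/29Z)^×, its order divides φ(29) = 29 − 1 = 28 = 2^2 · 7.
Divisors of 28: 1, 2, 4, 7, 14, 28.
Check 7^d mod 29 for each divisor in increasing order:
7^1 ≡ 7 (mod 29)
7^2 ≡ 20 (mod 29)
7^4 ≡ 23 (mod 29)
7^7 ≡ 1 (mod 29) ✓
Thus |⟨7⟩| = ord(7) = 7.
Index = |(Z/29Z)^×| / |⟨7⟩| = 28 / 7 = 4.

4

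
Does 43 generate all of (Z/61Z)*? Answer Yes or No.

Yes

φ(61) = 61 − 1 = 60 = 2^2 · 3 · 5.
An element g generates (Z/61Z)^× iff g^(60/q) ≢ 1 (mod 61) for each prime q ∈ {2, 3, 5}.
43^30 ≡ 60 (mod 61)  [q = 2: ≢ 1 ✓]
43^20 ≡ 47 (mod 61)  [q = 3: ≢ 1 ✓]
43^12 ≡ 58 (mod 61)  [q = 5: ≢ 1 ✓]
All checks pass, so 43 has order 60 and is a primitive root modulo 61.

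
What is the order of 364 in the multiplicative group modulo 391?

The order of 364 must divide φ(391) = φ(17·23) = (17−1)·(23−1) = 16·22 = 352 = 2^5 · 11.
Divisors of 352: 1, 2, 4, 8, 11, 16, 22, 32, 44, 88, 176, 352.
Evaluate successive powers at the divisors of 352:
364^1 ≡ 364 (mod 391)
364^2 ≡ 338 (mod 391)
364^4 ≡ 72 (mod 391)
364^8 ≡ 101 (mod 391)
364^11 ≡ 252 (mod 391)
364^16 ≡ 35 (mod 391)
364^22 ≡ 162 (mod 391)
364^32 ≡ 52 (mod 391)
364^44 ≡ 47 (mod 391)
364^88 ≡ 254 (mod 391)
364^176 ≡ 1 (mod 391) ✓
So ord_391(364) = 176.

176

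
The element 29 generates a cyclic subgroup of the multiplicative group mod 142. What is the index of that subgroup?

By Lagrange's theorem, ord_142(29) divides φ(142) = φ(2)·φ(71) = 1·70 = 70 = 2 · 5 · 7.
Divisors of 70: 1, 2, 5, 7, 10, 14, 35, 70.
Compute 29^d (mod 142) for the divisors d until we hit 1:
29^1 ≡ 29 (mod 142)
29^2 ≡ 131 (mod 142)
29^5 ≡ 101 (mod 142)
29^7 ≡ 25 (mod 142)
29^10 ≡ 119 (mod 142)
29^14 ≡ 57 (mod 142)
29^35 ≡ 1 (mod 142) ✓
Thus |⟨29⟩| = ord(29) = 35.
The index is φ(142) / ord(29) = 70 / 35 = 2.

2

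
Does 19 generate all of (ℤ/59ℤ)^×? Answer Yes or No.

φ(59) = 59 − 1 = 58 = 2 · 29.
19 is a primitive root mod 59 iff 19^(φ(59)/q) ≢ 1 for every prime q | φ(59), i.e. q ∈ {2, 29}.
19^29 ≡ 1 (mod 59)  [q = 2: ≡ 1 ✗]
19^2 ≡ 7 (mod 59)  [q = 29: ≢ 1 ✓]
Since 19^29 ≡ 1, the order of 19 divides 29 < 58, so 19 is not a primitive root.

No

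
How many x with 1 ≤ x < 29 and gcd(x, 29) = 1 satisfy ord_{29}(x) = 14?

6

φ(29) = 29 − 1 = 28 = 2^2 · 7.
(Z/29Z)^× is cyclic (|G| = 28); a cyclic group of order m has exactly φ(d) elements of each order d | m, and none otherwise.
14 = 2 · 7 divides 28, and φ(14) = 6.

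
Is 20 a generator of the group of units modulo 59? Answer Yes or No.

No

φ(59) = 59 − 1 = 58 = 2 · 29.
Test 20^(58/q) mod 59 for each prime factor q of 58:
20^29 ≡ 1 (mod 59)  [q = 2: ≡ 1 ✗]
20^2 ≡ 46 (mod 59)  [q = 29: ≢ 1 ✓]
The check at q = 2 fails, so 20 generates a proper subgroup.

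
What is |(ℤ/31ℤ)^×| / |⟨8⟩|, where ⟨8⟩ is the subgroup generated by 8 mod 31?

By Lagrange's theorem, ord_31(8) divides φ(31) = 31 − 1 = 30 = 2 · 3 · 5.
Divisors of 30: 1, 2, 3, 5, 6, 10, 15, 30.
Test each divisor d:
8^1 ≡ 8 (mod 31)
8^2 ≡ 2 (mod 31)
8^3 ≡ 16 (mod 31)
8^5 ≡ 1 (mod 31) ✓
The order of 8 is 5, so the subgroup it generates has 5 elements.
[(Z/31Z)^× : ⟨8⟩] = 30/5 = 6.

6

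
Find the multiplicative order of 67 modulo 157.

13

Since 67 ∈ (Z/157Z)^×, its order divides φ(157) = 157 − 1 = 156 = 2^2 · 3 · 13.
Divisors of 156: 1, 2, 3, 4, 6, 12, 13, 26, 39, 52, 78, 156.
Check 67^d mod 157 for each divisor in increasing order:
67^1 ≡ 67
67^2 ≡ 93
67^3 ≡ 108
67^4 ≡ 14
67^6 ≡ 46
67^12 ≡ 75
67^13 ≡ 1
The smallest such exponent is 13, so the order of 67 is 13.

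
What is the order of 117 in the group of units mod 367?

183

ord(117) | φ(367) = 367 − 1 = 366 = 2 · 3 · 61.
Divisors of 366: 1, 2, 3, 6, 61, 122, 183, 366.
Test each divisor d:
117^1 ≡ 117
117^2 ≡ 110
117^3 ≡ 25
117^6 ≡ 258
117^61 ≡ 83
117^122 ≡ 283
117^183 ≡ 1
Therefore the multiplicative order of 117 modulo 367 is 183.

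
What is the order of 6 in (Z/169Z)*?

156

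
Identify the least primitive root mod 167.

φ(167) = 167 − 1 = 166 = 2 · 83.
Test candidates g = 2, 3, … against the prime factors q ∈ {2, 83} of φ(167): g is a generator iff g^(166/q) ≢ 1 for every such q.
g = 2: 2^83 ≡ 1 — hits 1, so not a primitive root.
g = 3: 3^83 ≡ 1 — hits 1, so not a primitive root.
g = 4: 4^83 ≡ 1 — hits 1, so not a primitive root.
g = 5: 5^83 ≡ 166; 5^2 ≡ 25 — none is 1, so 5 is a primitive root.
So 5 is the smallest generator of (Z/167Z)^×.

5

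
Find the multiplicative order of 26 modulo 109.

27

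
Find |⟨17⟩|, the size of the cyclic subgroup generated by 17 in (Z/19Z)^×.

By Lagrange's theorem, ord_19(17) divides φ(19) = 19 − 1 = 18 = 2 · 3^2.
Divisors of 18: 1, 2, 3, 6, 9, 18.
Evaluate successive powers at the divisors of 18:
17^1 ≡ 17 (mod 19)
17^2 ≡ 4 (mod 19)
17^3 ≡ 11 (mod 19)
17^6 ≡ 7 (mod 19)
17^9 ≡ 1 (mod 19) ✓
The smallest such exponent is 9, so the order of 17 is 9.

9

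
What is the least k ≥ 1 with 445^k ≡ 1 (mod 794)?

Since 445 ∈ (Z/794Z)^×, its order divides φ(794) = φ(2)·φ(397) = 1·396 = 396 = 2^2 · 3^2 · 11.
Divisors of 396: 1, 2, 3, 4, 6, 9, 11, 12, 18, 22, 33, 36, 44, 66, 99, 132, 198, 396.
Check 445^d mod 794 for each divisor in increasing order:
445^1 ≡ 445
445^2 ≡ 319
445^3 ≡ 623
445^4 ≡ 129
445^6 ≡ 657
445^9 ≡ 401
445^11 ≡ 85
445^12 ≡ 507
445^18 ≡ 413
445^22 ≡ 79
445^33 ≡ 363
445^36 ≡ 653
445^44 ≡ 683
445^66 ≡ 759
445^99 ≡ 793
445^132 ≡ 431
445^198 ≡ 1
Hence ord(445) = 198.

198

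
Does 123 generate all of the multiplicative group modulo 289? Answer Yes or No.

No

φ(289) = φ(17^2) = 17·(17−1) = 272 = 2^4 · 17.
123 is a primitive root mod 289 iff 123^(φ(289)/q) ≢ 1 for every prime q | φ(289), i.e. q ∈ {2, 17}.
123^136 ≡ 1 (mod 289)  [q = 2: ≡ 1 ✗]
123^16 ≡ 52 (mod 289)  [q = 17: ≢ 1 ✓]
Since 123^136 ≡ 1, the order of 123 divides 136 < 272, so 123 is not a primitive root.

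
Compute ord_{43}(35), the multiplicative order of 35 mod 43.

7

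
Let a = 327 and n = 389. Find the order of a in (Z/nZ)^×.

97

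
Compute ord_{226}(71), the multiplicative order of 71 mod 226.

Since 71 ∈ (Z/226Z)^×, its order divides φ(226) = φ(2)·φ(113) = 1·112 = 112 = 2^4 · 7.
Divisors of 112: 1, 2, 4, 7, 8, 14, 16, 28, 56, 112.
Test each divisor d:
71^1 ≡ 71
71^2 ≡ 69
71^4 ≡ 15
71^7 ≡ 35
71^8 ≡ 225
71^14 ≡ 95
71^16 ≡ 1
Therefore the multiplicative order of 71 modulo 226 is 16.

16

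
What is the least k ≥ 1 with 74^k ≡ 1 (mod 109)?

54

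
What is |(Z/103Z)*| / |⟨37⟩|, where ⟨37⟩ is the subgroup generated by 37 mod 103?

The order of 37 must divide φ(103) = 103 − 1 = 102 = 2 · 3 · 17.
Divisors of 102: 1, 2, 3, 6, 17, 34, 51, 102.
Evaluate successive powers at the divisors of 102:
37^1 ≡ 37
37^2 ≡ 30
37^3 ≡ 80
37^6 ≡ 14
37^17 ≡ 102
37^34 ≡ 1
So ord_103(37) = 34, hence |⟨37⟩| = 34.
The index is φ(103) / ord(37) = 102 / 34 = 3.

3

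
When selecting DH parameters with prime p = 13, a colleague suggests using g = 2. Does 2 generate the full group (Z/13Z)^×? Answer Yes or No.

φ(13) = 13 − 1 = 12 = 2^2 · 3.
It suffices to check that the order of 2 is not a proper divisor of 12: compute 2^(12/q) for q ∈ {2, 3}.
2^6 ≡ 12 (mod 13)  [q = 2: ≢ 1 ✓]
2^4 ≡ 3 (mod 13)  [q = 3: ≢ 1 ✓]
None equal 1, so ord_13(2) = 12: 2 is a primitive root.

Yes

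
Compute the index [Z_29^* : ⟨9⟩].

2

ord(9) | φ(29) = 29 − 1 = 28 = 2^2 · 7.
Divisors of 28: 1, 2, 4, 7, 14, 28.
Test each divisor d:
9^1 ≡ 9 (mod 29)
9^2 ≡ 23 (mod 29)
9^4 ≡ 7 (mod 29)
9^7 ≡ 28 (mod 29)
9^14 ≡ 1 (mod 29) ✓
So ord_29(9) = 14, hence |⟨9⟩| = 14.
[(Z/29Z)^× : ⟨9⟩] = 28/14 = 2.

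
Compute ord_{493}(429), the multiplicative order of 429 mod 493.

28

The order of 429 must divide φ(493) = φ(17·29) = (17−1)·(29−1) = 16·28 = 448 = 2^6 · 7.
Divisors of 448: 1, 2, 4, 7, 8, 14, 16, 28, 32, 56, 64, 112, 224, 448.
Check 429^d mod 493 for each divisor in increasing order:
429^1 ≡ 429 (mod 493)
429^2 ≡ 152 (mod 493)
429^4 ≡ 426 (mod 493)
429^7 ≡ 30 (mod 493)
429^8 ≡ 52 (mod 493)
429^14 ≡ 407 (mod 493)
429^16 ≡ 239 (mod 493)
429^28 ≡ 1 (mod 493) ✓
So ord_493(429) = 28.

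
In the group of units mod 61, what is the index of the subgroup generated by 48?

10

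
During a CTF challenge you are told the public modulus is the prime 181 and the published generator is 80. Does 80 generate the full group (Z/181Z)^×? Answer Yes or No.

φ(181) = 181 − 1 = 180 = 2^2 · 3^2 · 5.
It suffices to check that the order of 80 is not a proper divisor of 180: compute 80^(180/q) for q ∈ {2, 3, 5}.
80^90 ≡ 1 (mod 181)  [q = 2: ≡ 1 ✗]
80^60 ≡ 48 (mod 181)  [q = 3: ≢ 1 ✓]
80^36 ≡ 1 (mod 181)  [q = 5: ≡ 1 ✗]
80^90 ≡ 1 shows ord(80) | 90, strictly less than φ(181); not a primitive root.

No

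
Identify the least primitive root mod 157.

φ(157) = 157 − 1 = 156 = 2^2 · 3 · 13.
Test candidates g = 2, 3, … against the prime factors q ∈ {2, 3, 13} of φ(157): g is a generator iff g^(156/q) ≢ 1 for every such q.
g = 2: 2^78 ≡ 156; 2^52 ≡ 1 — hits 1, so not a primitive root.
g = 3: 3^78 ≡ 1 — hits 1, so not a primitive root.
g = 4: 4^78 ≡ 1 — hits 1, so not a primitive root.
g = 5: 5^78 ≡ 156; 5^52 ≡ 12; 5^12 ≡ 130 — none is 1, so 5 is a primitive root.
So 5 is the smallest generator of (Z/157Z)^×.

5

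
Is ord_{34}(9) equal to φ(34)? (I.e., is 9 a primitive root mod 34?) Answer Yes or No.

No

φ(34) = φ(2)·φ(17) = 1·16 = 16 = 2^4.
9 is a primitive root mod 34 iff 9^(φ(34)/q) ≢ 1 for every prime q | φ(34), i.e. q ∈ {2}.
9^8 ≡ 1 (mod 34)  [q = 2: ≡ 1 ✗]
9^8 ≡ 1 shows ord(9) | 8, strictly less than φ(34); not a primitive root.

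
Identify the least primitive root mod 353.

3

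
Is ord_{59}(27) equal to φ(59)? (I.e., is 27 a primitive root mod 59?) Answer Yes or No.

No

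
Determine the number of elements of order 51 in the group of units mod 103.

32

φ(103) = 103 − 1 = 102 = 2 · 3 · 17.
In a cyclic group of order 102, there are φ(d) elements of order d for each divisor d of 102, and zero for non-divisors.
51 = 3 · 17 divides 102, and φ(51) = 32.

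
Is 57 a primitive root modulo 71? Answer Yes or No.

φ(71) = 71 − 1 = 70 = 2 · 5 · 7.
It suffices to check that the order of 57 is not a proper divisor of 70: compute 57^(70/q) for q ∈ {2, 5, 7}.
57^35 ≡ 1 (mod 71)  [q = 2: ≡ 1 ✗]
57^14 ≡ 5 (mod 71)  [q = 5: ≢ 1 ✓]
57^10 ≡ 1 (mod 71)  [q = 7: ≡ 1 ✗]
57^35 ≡ 1 shows ord(57) | 35, strictly less than φ(71); not a primitive root.

No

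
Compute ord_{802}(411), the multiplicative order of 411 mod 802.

200

Since 411 ∈ (Z/802Z)^×, its order divides φ(802) = φ(2)·φ(401) = 1·400 = 400 = 2^4 · 5^2.
Divisors of 400: 1, 2, 4, 5, 8, 10, 16, 20, 25, 40, 50, 80, 100, 200, 400.
Compute 411^d (mod 802) for the divisors d until we hit 1:
411^1 ≡ 411 (mod 802)
411^2 ≡ 501 (mod 802)
411^4 ≡ 777 (mod 802)
411^5 ≡ 151 (mod 802)
411^8 ≡ 625 (mod 802)
411^10 ≡ 345 (mod 802)
411^16 ≡ 51 (mod 802)
411^20 ≡ 329 (mod 802)
411^25 ≡ 757 (mod 802)
411^40 ≡ 773 (mod 802)
411^50 ≡ 421 (mod 802)
411^80 ≡ 39 (mod 802)
411^100 ≡ 801 (mod 802)
411^200 ≡ 1 (mod 802) ✓
So ord_802(411) = 200.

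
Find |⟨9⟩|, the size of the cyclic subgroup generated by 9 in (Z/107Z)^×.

By Lagrange's theorem, ord_107(9) divides φ(107) = 107 − 1 = 106 = 2 · 53.
Divisors of 106: 1, 2, 53, 106.
Test each divisor d:
9^1 ≡ 9
9^2 ≡ 81
9^53 ≡ 1
Therefore the multiplicative order of 9 modulo 107 is 53.

53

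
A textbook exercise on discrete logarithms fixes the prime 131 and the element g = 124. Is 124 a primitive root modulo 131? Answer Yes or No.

Yes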